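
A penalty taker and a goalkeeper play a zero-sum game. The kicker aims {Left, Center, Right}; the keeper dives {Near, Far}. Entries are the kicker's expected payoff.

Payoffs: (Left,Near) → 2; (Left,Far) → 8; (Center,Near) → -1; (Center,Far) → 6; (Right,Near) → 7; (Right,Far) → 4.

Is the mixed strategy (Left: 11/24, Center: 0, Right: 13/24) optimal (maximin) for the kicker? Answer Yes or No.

No

Against Near this mix gives (11/24)·2 + (13/24)·7 = 113/24.
Against Far this mix gives (11/24)·8 + (13/24)·4 = 35/6.
The keeper will play Near, holding the kicker to 113/24. Shifting weight toward the row that does better against Near would raise this floor (the equalizing mix achieves 16/3 against both Near and Far), so the proposed strategy is not optimal.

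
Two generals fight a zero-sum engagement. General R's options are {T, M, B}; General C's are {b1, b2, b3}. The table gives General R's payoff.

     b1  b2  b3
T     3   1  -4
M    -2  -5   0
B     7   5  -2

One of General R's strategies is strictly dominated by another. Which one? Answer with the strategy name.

T

B gives a strictly higher payoff than T against every column: 7 > 3, 5 > 1, -2 > -4.
So T is strictly dominated and General R never plays it.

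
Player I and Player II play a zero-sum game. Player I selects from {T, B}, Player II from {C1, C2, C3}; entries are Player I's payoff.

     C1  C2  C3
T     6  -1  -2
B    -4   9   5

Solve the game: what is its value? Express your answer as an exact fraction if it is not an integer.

22/17

Row minima: T → -2, B → -4; maximin = -2.
Column maxima: C1 → 6, C2 → 9, C3 → 5; minimax = 5.
-2 ≠ 5, so there is no saddle point; optimal play is mixed.
C2 is strictly dominated by C3 (it gives Player I strictly more in every row), so Player II never plays it.
On the remaining 2×2 (T, B vs C1, C3):
Let Player I play T with probability p. Expected payoff against C1: 6p + (-4)(1−p) = 10p − 4; against C3: (-2)p + 5(1−p) = −7p + 5.
Setting these equal: 10p − 4 = −7p + 5 ⇒ 17p = 9 ⇒ p = 9/17, and the value is (10)·(9/17) − 4 = 22/17.
For Player II: with q = P(C1), equating T's and B's payoffs gives 8q − 2 = −9q + 5 ⇒ q = 7/17.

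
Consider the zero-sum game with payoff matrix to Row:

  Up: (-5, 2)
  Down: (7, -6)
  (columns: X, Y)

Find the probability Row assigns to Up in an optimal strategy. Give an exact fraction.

Row minima: Up → -5, Down → -6; maximin = -5.
Column maxima: X → 7, Y → 2; minimax = 2.
-5 ≠ 2, so there is no saddle point; optimal play is mixed.
Let Row play Up with probability p. Expected payoff against X: (-5)p + 7(1−p) = −12p + 7; against Y: 2p + (-6)(1−p) = 8p − 6.
Setting these equal: −12p + 7 = 8p − 6 ⇒ −20p = -13 ⇒ p = 13/20, and the value is (-12)·(13/20) + 7 = -4/5.
For Column: with q = P(X), equating Up's and Down's payoffs gives −7q + 2 = 13q − 6 ⇒ q = 2/5.

13/20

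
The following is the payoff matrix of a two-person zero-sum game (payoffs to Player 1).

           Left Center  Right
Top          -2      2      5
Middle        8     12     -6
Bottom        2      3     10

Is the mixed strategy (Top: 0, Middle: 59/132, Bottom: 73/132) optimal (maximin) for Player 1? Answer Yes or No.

Against Left this mix gives (59/132)·8 + (73/132)·2 = 103/22.
Against Center this mix gives (59/132)·12 + (73/132)·3 = 309/44.
Against Right this mix gives (59/132)·(-6) + (73/132)·10 = 94/33.
Player 2 will play Right, holding Player 1 to 94/33. Shifting weight toward the row that does better against Right would raise this floor (the equalizing mix achieves 46/11 against both Right and Left), so the proposed strategy is not optimal.

No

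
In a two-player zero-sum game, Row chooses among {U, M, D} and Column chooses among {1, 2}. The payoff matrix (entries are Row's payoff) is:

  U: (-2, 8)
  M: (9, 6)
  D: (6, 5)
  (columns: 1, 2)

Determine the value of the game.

84/13

Row minima: U → -2, M → 6, D → 5; maximin = 6.
Column maxima: 1 → 9, 2 → 8; minimax = 8.
6 ≠ 8, so there is no saddle point; optimal play is mixed.
D is strictly dominated by M, so Row never plays it.
On the remaining 2×2 (U, M vs 1, 2):
Let Row play U with probability p. Expected payoff against 1: (-2)p + 9(1−p) = −11p + 9; against 2: 8p + 6(1−p) = 2p + 6.
Setting these equal: −11p + 9 = 2p + 6 ⇒ −13p = -3 ⇒ p = 3/13, and the value is (-11)·(3/13) + 9 = 84/13.
For Column: with q = P(1), equating U's and M's payoffs gives −10q + 8 = 3q + 6 ⇒ q = 2/13.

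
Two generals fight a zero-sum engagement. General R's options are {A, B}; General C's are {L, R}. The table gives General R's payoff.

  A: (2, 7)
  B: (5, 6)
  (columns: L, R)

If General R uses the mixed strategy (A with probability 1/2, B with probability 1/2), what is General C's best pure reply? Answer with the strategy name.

L

If General C plays L, General R's expected payoff is (1/2)·2 + (1/2)·5 = 7/2.
If General C plays R, General R's expected payoff is (1/2)·7 + (1/2)·6 = 13/2.
General C minimizes General R's payoff; the smallest is 7/2, so the best response is L.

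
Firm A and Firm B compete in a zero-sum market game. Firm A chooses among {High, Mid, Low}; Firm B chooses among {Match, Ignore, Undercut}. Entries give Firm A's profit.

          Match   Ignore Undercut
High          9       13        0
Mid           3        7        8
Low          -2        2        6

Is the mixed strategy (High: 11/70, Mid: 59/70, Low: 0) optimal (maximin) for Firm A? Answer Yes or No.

No

Against Match this mix gives (11/70)·9 + (59/70)·3 = 138/35.
Against Ignore this mix gives (11/70)·13 + (59/70)·7 = 278/35.
Against Undercut this mix gives (11/70)·0 + (59/70)·8 = 236/35.
Firm B will play Match, holding Firm A to 138/35. Shifting weight toward the row that does better against Match would raise this floor (the equalizing mix achieves 36/7 against both Match and Undercut), so the proposed strategy is not optimal.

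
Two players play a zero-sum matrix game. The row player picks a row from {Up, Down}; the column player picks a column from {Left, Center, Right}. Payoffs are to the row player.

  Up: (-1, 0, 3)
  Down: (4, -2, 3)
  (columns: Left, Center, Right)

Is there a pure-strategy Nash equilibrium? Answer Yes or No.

Row minima: Up → -1, Down → -2; maximin = -1.
Column maxima: Left → 4, Center → 0, Right → 3; minimax = 0.
-1 ≠ 0, so no pure-strategy equilibrium exists.

No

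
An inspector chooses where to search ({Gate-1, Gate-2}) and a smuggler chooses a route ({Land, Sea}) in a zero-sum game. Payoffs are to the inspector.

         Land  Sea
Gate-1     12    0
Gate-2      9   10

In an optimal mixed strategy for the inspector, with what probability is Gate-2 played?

12/13

Row minima: Gate-1 → 0, Gate-2 → 9; maximin = 9.
Column maxima: Land → 12, Sea → 10; minimax = 10.
9 ≠ 10, so there is no saddle point; optimal play is mixed.
Let the inspector play Gate-1 with probability p. Expected payoff against Land: 12p + 9(1−p) = 3p + 9; against Sea: 0p + 10(1−p) = −10p + 10.
Setting these equal: 3p + 9 = −10p + 10 ⇒ 13p = 1 ⇒ p = 1/13, and the value is (3)·(1/13) + 9 = 120/13.
For the smuggler: with q = P(Land), equating Gate-1's and Gate-2's payoffs gives 12q = −q + 10 ⇒ q = 10/13.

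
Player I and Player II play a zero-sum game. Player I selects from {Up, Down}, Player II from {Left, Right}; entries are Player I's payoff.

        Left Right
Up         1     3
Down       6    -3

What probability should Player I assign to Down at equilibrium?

Row minima: Up → 1, Down → -3; maximin = 1.
Column maxima: Left → 6, Right → 3; minimax = 3.
1 ≠ 3, so there is no saddle point; optimal play is mixed.
Let Player I play Up with probability p. Expected payoff against Left: 1p + 6(1−p) = −5p + 6; against Right: 3p + (-3)(1−p) = 6p − 3.
Setting these equal: −5p + 6 = 6p − 3 ⇒ −11p = -9 ⇒ p = 9/11, and the value is (-5)·(9/11) + 6 = 21/11.
For Player II: with q = P(Left), equating Up's and Down's payoffs gives −2q + 3 = 9q − 3 ⇒ q = 6/11.

2/11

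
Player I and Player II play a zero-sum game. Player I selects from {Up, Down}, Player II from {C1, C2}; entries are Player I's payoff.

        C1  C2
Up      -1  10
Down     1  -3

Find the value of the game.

7/15

Row minima: Up → -1, Down → -3; maximin = -1.
Column maxima: C1 → 1, C2 → 10; minimax = 1.
-1 ≠ 1, so there is no saddle point; optimal play is mixed.
Let Player I play Up with probability p. Expected payoff against C1: (-1)p + 1(1−p) = −2p + 1; against C2: 10p + (-3)(1−p) = 13p − 3.
Setting these equal: −2p + 1 = 13p − 3 ⇒ −15p = -4 ⇒ p = 4/15, and the value is (-2)·(4/15) + 1 = 7/15.
For Player II: with q = P(C1), equating Up's and Down's payoffs gives −11q + 10 = 4q − 3 ⇒ q = 13/15.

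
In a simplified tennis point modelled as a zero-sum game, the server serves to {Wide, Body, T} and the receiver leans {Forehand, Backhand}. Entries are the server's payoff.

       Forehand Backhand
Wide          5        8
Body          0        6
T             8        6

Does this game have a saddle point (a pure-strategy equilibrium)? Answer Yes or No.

No

Row minima: Wide → 5, Body → 0, T → 6; maximin = 6.
Column maxima: Forehand → 8, Backhand → 8; minimax = 8.
6 ≠ 8, so no pure-strategy equilibrium exists.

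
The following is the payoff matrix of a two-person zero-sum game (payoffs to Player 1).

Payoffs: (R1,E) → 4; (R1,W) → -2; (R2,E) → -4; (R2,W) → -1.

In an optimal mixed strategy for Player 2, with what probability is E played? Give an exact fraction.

Row minima: R1 → -2, R2 → -4; maximin = -2.
Column maxima: E → 4, W → -1; minimax = -1.
-2 ≠ -1, so there is no saddle point; optimal play is mixed.
Let Player 1 play R1 with probability p. Expected payoff against E: 4p + (-4)(1−p) = 8p − 4; against W: (-2)p + (-1)(1−p) = −p − 1.
Setting these equal: 8p − 4 = −p − 1 ⇒ 9p = 3 ⇒ p = 1/3, and the value is (8)·(1/3) − 4 = -4/3.
For Player 2: with q = P(E), equating R1's and R2's payoffs gives 6q − 2 = −3q − 1 ⇒ q = 1/9.

1/9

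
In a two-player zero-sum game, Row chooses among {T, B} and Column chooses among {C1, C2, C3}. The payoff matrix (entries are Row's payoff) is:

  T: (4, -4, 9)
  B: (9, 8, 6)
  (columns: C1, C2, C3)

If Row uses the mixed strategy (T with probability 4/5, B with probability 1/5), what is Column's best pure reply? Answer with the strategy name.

If Column plays C1, Row's expected payoff is (4/5)·4 + (1/5)·9 = 5.
If Column plays C2, Row's expected payoff is (4/5)·(-4) + (1/5)·8 = -8/5.
If Column plays C3, Row's expected payoff is (4/5)·9 + (1/5)·6 = 42/5.
Column minimizes Row's payoff; the smallest is -8/5, so the best response is C2.

C2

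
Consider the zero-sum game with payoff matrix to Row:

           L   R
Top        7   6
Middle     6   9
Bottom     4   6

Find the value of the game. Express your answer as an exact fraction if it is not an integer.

Row minima: Top → 6, Middle → 6, Bottom → 4; maximin = 6.
Column maxima: L → 7, R → 9; minimax = 7.
6 ≠ 7, so there is no saddle point; optimal play is mixed.
Bottom is strictly dominated by Middle, so Row never plays it.
On the remaining 2×2 (Top, Middle vs L, R):
Let Row play Top with probability p. Expected payoff against L: 7p + 6(1−p) = p + 6; against R: 6p + 9(1−p) = −3p + 9.
Setting these equal: p + 6 = −3p + 9 ⇒ 4p = 3 ⇒ p = 3/4, and the value is (1)·(3/4) + 6 = 27/4.
For Column: with q = P(L), equating Top's and Middle's payoffs gives q + 6 = −3q + 9 ⇒ q = 3/4.

27/4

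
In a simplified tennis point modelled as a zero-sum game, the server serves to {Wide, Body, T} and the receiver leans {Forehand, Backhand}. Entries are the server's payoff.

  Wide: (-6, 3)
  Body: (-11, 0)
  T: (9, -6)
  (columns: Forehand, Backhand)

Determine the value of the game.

Row minima: Wide → -6, Body → -11, T → -6; maximin = -6.
Column maxima: Forehand → 9, Backhand → 3; minimax = 3.
-6 ≠ 3, so there is no saddle point; optimal play is mixed.
Body is strictly dominated by Wide, so the server never plays it.
On the remaining 2×2 (Wide, T vs Forehand, Backhand):
Let the server play Wide with probability p. Expected payoff against Forehand: (-6)p + 9(1−p) = −15p + 9; against Backhand: 3p + (-6)(1−p) = 9p − 6.
Setting these equal: −15p + 9 = 9p − 6 ⇒ −24p = -15 ⇒ p = 5/8, and the value is (-15)·(5/8) + 9 = -3/8.
For the receiver: with q = P(Forehand), equating Wide's and T's payoffs gives −9q + 3 = 15q − 6 ⇒ q = 3/8.

-3/8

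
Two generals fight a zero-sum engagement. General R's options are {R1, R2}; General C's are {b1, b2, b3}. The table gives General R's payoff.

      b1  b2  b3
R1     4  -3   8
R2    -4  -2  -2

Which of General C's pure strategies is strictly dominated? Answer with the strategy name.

b1 holds General R's payoff strictly below b3 in every row: 4 < 8, -4 < -2.
So b3 is strictly dominated for General C.

b3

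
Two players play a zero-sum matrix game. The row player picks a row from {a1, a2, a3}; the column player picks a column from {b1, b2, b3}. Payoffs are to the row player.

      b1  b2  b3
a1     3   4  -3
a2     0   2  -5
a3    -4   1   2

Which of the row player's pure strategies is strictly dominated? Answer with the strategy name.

a1 gives a strictly higher payoff than a2 against every column: 3 > 0, 4 > 2, -3 > -5.
So a2 is strictly dominated and the row player never plays it.

a2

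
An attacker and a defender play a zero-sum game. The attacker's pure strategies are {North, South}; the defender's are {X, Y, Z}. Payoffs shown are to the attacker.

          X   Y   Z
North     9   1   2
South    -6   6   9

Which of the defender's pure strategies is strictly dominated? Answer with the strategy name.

Y holds the attacker's payoff strictly below Z in every row: 1 < 2, 6 < 9.
So Z is strictly dominated for the defender.

Z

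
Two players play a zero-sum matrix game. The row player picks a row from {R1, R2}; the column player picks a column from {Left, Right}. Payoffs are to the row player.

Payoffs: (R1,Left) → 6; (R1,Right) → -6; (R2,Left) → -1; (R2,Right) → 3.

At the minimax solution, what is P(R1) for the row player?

Row minima: R1 → -6, R2 → -1; maximin = -1.
Column maxima: Left → 6, Right → 3; minimax = 3.
-1 ≠ 3, so there is no saddle point; optimal play is mixed.
Let the row player play R1 with probability p. Expected payoff against Left: 6p + (-1)(1−p) = 7p − 1; against Right: (-6)p + 3(1−p) = −9p + 3.
Setting these equal: 7p − 1 = −9p + 3 ⇒ 16p = 4 ⇒ p = 1/4, and the value is (7)·(1/4) − 1 = 3/4.
For the column player: with q = P(Left), equating R1's and R2's payoffs gives 12q − 6 = −4q + 3 ⇒ q = 9/16.

1/4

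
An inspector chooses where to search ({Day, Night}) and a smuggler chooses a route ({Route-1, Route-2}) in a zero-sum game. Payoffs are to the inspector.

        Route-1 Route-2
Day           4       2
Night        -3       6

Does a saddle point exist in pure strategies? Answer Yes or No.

Row minima: Day → 2, Night → -3; maximin = 2.
Column maxima: Route-1 → 4, Route-2 → 6; minimax = 4.
2 ≠ 4, so no pure-strategy equilibrium exists.

No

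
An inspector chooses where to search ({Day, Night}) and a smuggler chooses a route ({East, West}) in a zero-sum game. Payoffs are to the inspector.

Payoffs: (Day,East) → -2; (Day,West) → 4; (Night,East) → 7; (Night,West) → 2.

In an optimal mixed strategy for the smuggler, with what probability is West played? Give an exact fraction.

Row minima: Day → -2, Night → 2; maximin = 2.
Column maxima: East → 7, West → 4; minimax = 4.
2 ≠ 4, so there is no saddle point; optimal play is mixed.
Let the inspector play Day with probability p. Expected payoff against East: (-2)p + 7(1−p) = −9p + 7; against West: 4p + 2(1−p) = 2p + 2.
Setting these equal: −9p + 7 = 2p + 2 ⇒ −11p = -5 ⇒ p = 5/11, and the value is (-9)·(5/11) + 7 = 32/11.
For the smuggler: with q = P(East), equating Day's and Night's payoffs gives −6q + 4 = 5q + 2 ⇒ q = 2/11.

9/11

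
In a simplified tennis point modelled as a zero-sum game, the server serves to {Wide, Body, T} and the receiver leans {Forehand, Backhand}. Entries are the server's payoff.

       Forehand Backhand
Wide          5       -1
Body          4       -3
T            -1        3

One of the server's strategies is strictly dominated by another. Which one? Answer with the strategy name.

Body

Wide gives a strictly higher payoff than Body against every column: 5 > 4, -1 > -3.
So Body is strictly dominated and the server never plays it.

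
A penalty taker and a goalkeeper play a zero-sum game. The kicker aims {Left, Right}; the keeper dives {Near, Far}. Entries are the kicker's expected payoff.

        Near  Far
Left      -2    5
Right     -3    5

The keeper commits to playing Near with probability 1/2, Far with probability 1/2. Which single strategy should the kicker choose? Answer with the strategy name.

Expected payoff of Left: (1/2)·(-2) + (1/2)·5 = 3/2.
Expected payoff of Right: (1/2)·(-3) + (1/2)·5 = 1.
The largest is 3/2, so the kicker's best response is Left.

Left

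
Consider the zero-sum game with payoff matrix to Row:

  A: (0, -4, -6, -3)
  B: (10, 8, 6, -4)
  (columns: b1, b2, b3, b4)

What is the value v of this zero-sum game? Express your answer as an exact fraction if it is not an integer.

Row minima: A → -6, B → -4; maximin = -4.
Column maxima: b1 → 10, b2 → 8, b3 → 6, b4 → -3; minimax = -3.
-4 ≠ -3, so there is no saddle point; optimal play is mixed.
b1 is strictly dominated by b2 (it gives Row strictly more in every row), so Column never plays it.
b2 is strictly dominated by b3 (it gives Row strictly more in every row), so Column never plays it.
On the remaining 2×2 (A, B vs b3, b4):
Let Row play A with probability p. Expected payoff against b3: (-6)p + 6(1−p) = −12p + 6; against b4: (-3)p + (-4)(1−p) = p − 4.
Setting these equal: −12p + 6 = p − 4 ⇒ −13p = -10 ⇒ p = 10/13, and the value is (-12)·(10/13) + 6 = -42/13.
For Column: with q = P(b3), equating A's and B's payoffs gives −3q − 3 = 10q − 4 ⇒ q = 1/13.

-42/13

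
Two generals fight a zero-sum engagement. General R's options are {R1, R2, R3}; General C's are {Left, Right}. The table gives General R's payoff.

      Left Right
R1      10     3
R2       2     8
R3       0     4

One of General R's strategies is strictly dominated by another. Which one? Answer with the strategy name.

R2 gives a strictly higher payoff than R3 against every column: 2 > 0, 8 > 4.
So R3 is strictly dominated and General R never plays it.

R3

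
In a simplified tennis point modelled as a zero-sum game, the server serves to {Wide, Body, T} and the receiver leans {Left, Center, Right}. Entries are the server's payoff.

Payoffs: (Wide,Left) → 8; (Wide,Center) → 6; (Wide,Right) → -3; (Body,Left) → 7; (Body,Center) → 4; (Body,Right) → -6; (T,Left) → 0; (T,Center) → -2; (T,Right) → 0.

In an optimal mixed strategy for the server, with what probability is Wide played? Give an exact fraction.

Row minima: Wide → -3, Body → -6, T → -2; maximin = -2.
Column maxima: Left → 8, Center → 6, Right → 0; minimax = 0.
-2 ≠ 0, so there is no saddle point; optimal play is mixed.
Body is strictly dominated by Wide, so the server never plays it.
Left is strictly dominated by Center (it gives the server strictly more in every row), so the receiver never plays it.
On the remaining 2×2 (Wide, T vs Center, Right):
Let the server play Wide with probability p. Expected payoff against Center: 6p + (-2)(1−p) = 8p − 2; against Right: (-3)p + 0(1−p) = −3p.
Setting these equal: 8p − 2 = −3p ⇒ 11p = 2 ⇒ p = 2/11, and the value is (8)·(2/11) − 2 = -6/11.
For the receiver: with q = P(Center), equating Wide's and T's payoffs gives 9q − 3 = −2q ⇒ q = 3/11.

2/11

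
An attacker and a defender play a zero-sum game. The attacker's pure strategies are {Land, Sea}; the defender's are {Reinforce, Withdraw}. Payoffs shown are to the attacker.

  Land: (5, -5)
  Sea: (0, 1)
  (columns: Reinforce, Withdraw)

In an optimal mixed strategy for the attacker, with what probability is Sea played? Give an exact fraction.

10/11

Row minima: Land → -5, Sea → 0; maximin = 0.
Column maxima: Reinforce → 5, Withdraw → 1; minimax = 1.
0 ≠ 1, so there is no saddle point; optimal play is mixed.
Let the attacker play Land with probability p. Expected payoff against Reinforce: 5p + 0(1−p) = 5p; against Withdraw: (-5)p + 1(1−p) = −6p + 1.
Setting these equal: 5p = −6p + 1 ⇒ 11p = 1 ⇒ p = 1/11, and the value is (5)·(1/11) = 5/11.
For the defender: with q = P(Reinforce), equating Land's and Sea's payoffs gives 10q − 5 = −q + 1 ⇒ q = 6/11.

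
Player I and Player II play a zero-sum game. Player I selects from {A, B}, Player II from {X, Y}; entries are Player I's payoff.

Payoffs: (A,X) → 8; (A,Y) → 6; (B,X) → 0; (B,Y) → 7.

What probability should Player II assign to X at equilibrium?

1/9

Row minima: A → 6, B → 0; maximin = 6.
Column maxima: X → 8, Y → 7; minimax = 7.
6 ≠ 7, so there is no saddle point; optimal play is mixed.
Let Player I play A with probability p. Expected payoff against X: 8p + 0(1−p) = 8p; against Y: 6p + 7(1−p) = −p + 7.
Setting these equal: 8p = −p + 7 ⇒ 9p = 7 ⇒ p = 7/9, and the value is (8)·(7/9) = 56/9.
For Player II: with q = P(X), equating A's and B's payoffs gives 2q + 6 = −7q + 7 ⇒ q = 1/9.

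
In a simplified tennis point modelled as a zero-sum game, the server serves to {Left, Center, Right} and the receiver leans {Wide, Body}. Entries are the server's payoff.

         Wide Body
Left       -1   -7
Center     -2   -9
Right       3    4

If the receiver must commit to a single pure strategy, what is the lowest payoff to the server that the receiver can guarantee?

3

Column maxima: Wide → 3, Body → 4.
The smallest of these is 3.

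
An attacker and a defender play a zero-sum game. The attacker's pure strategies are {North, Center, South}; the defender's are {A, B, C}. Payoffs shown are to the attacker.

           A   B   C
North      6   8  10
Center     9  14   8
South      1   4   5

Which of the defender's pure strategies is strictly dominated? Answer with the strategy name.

A holds the attacker's payoff strictly below B in every row: 6 < 8, 9 < 14, 1 < 4.
So B is strictly dominated for the defender.

B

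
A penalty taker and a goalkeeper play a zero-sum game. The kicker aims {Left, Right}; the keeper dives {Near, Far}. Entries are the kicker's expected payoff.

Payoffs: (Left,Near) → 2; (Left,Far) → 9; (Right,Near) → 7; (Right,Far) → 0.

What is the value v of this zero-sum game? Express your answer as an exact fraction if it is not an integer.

Row minima: Left → 2, Right → 0; maximin = 2.
Column maxima: Near → 7, Far → 9; minimax = 7.
2 ≠ 7, so there is no saddle point; optimal play is mixed.
Let the kicker play Left with probability p. Expected payoff against Near: 2p + 7(1−p) = −5p + 7; against Far: 9p + 0(1−p) = 9p.
Setting these equal: −5p + 7 = 9p ⇒ −14p = -7 ⇒ p = 1/2, and the value is (-5)·(1/2) + 7 = 9/2.
For the keeper: with q = P(Near), equating Left's and Right's payoffs gives −7q + 9 = 7q ⇒ q = 9/14.

9/2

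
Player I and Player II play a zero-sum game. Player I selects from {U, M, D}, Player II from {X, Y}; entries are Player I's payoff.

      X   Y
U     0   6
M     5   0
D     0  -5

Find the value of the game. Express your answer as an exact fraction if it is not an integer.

30/11

Row minima: U → 0, M → 0, D → -5; maximin = 0.
Column maxima: X → 5, Y → 6; minimax = 5.
0 ≠ 5, so there is no saddle point; optimal play is mixed.
D is strictly dominated by M, so Player I never plays it.
On the remaining 2×2 (U, M vs X, Y):
Let Player I play U with probability p. Expected payoff against X: 0p + 5(1−p) = −5p + 5; against Y: 6p + 0(1−p) = 6p.
Setting these equal: −5p + 5 = 6p ⇒ −11p = -5 ⇒ p = 5/11, and the value is (-5)·(5/11) + 5 = 30/11.
For Player II: with q = P(X), equating U's and M's payoffs gives −6q + 6 = 5q ⇒ q = 6/11.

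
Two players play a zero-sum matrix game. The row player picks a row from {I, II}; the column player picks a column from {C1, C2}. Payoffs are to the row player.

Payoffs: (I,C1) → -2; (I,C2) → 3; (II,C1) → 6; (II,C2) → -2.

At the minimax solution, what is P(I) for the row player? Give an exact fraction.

Row minima: I → -2, II → -2; maximin = -2.
Column maxima: C1 → 6, C2 → 3; minimax = 3.
-2 ≠ 3, so there is no saddle point; optimal play is mixed.
Let the row player play I with probability p. Expected payoff against C1: (-2)p + 6(1−p) = −8p + 6; against C2: 3p + (-2)(1−p) = 5p − 2.
Setting these equal: −8p + 6 = 5p − 2 ⇒ −13p = -8 ⇒ p = 8/13, and the value is (-8)·(8/13) + 6 = 14/13.
For the column player: with q = P(C1), equating I's and II's payoffs gives −5q + 3 = 8q − 2 ⇒ q = 5/13.

8/13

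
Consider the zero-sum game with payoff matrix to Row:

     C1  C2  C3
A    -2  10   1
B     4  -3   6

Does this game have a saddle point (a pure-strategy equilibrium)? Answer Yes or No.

No

Row minima: A → -2, B → -3; maximin = -2.
Column maxima: C1 → 4, C2 → 10, C3 → 6; minimax = 4.
-2 ≠ 4, so no pure-strategy equilibrium exists.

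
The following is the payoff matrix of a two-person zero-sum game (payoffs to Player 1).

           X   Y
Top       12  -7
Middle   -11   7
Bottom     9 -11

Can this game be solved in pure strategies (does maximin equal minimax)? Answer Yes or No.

No

Row minima: Top → -7, Middle → -11, Bottom → -11; maximin = -7.
Column maxima: X → 12, Y → 7; minimax = 7.
-7 ≠ 7, so no pure-strategy equilibrium exists.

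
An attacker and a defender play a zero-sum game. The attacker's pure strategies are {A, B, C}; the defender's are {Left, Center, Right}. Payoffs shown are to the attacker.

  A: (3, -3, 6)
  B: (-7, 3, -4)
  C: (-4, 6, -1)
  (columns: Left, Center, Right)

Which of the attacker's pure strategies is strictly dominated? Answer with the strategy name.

C gives a strictly higher payoff than B against every column: -4 > -7, 6 > 3, -1 > -4.
So B is strictly dominated and the attacker never plays it.

B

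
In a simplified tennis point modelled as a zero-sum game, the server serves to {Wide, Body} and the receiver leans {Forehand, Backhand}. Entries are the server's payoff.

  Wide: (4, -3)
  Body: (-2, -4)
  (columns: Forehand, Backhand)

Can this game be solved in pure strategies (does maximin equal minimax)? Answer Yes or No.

Yes

Row minima: Wide → -3, Body → -4; maximin = -3.
Column maxima: Forehand → 4, Backhand → -3; minimax = -3.
maximin = minimax = -3, so a saddle point exists.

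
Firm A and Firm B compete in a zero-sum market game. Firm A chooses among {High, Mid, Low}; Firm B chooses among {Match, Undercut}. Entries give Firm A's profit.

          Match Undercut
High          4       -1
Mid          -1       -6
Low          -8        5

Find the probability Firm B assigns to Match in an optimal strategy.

Row minima: High → -1, Mid → -6, Low → -8; maximin = -1.
Column maxima: Match → 4, Undercut → 5; minimax = 4.
-1 ≠ 4, so there is no saddle point; optimal play is mixed.
Mid is strictly dominated by High, so Firm A never plays it.
On the remaining 2×2 (High, Low vs Match, Undercut):
Let Firm A play High with probability p. Expected payoff against Match: 4p + (-8)(1−p) = 12p − 8; against Undercut: (-1)p + 5(1−p) = −6p + 5.
Setting these equal: 12p − 8 = −6p + 5 ⇒ 18p = 13 ⇒ p = 13/18, and the value is (12)·(13/18) − 8 = 2/3.
For Firm B: with q = P(Match), equating High's and Low's payoffs gives 5q − 1 = −13q + 5 ⇒ q = 1/3.

1/3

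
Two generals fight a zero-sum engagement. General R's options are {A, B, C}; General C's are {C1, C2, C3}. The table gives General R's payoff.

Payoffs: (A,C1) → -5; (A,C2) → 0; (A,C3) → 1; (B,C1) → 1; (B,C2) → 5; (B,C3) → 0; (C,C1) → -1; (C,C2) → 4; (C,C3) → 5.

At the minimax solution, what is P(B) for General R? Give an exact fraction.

Row minima: A → -5, B → 0, C → -1; maximin = 0.
Column maxima: C1 → 1, C2 → 5, C3 → 5; minimax = 1.
0 ≠ 1, so there is no saddle point; optimal play is mixed.
A is strictly dominated by C, so General R never plays it.
C2 is strictly dominated by C1 (it gives General R strictly more in every row), so General C never plays it.
On the remaining 2×2 (B, C vs C1, C3):
Let General R play B with probability p. Expected payoff against C1: 1p + (-1)(1−p) = 2p − 1; against C3: 0p + 5(1−p) = −5p + 5.
Setting these equal: 2p − 1 = −5p + 5 ⇒ 7p = 6 ⇒ p = 6/7, and the value is (2)·(6/7) − 1 = 5/7.
For General C: with q = P(C1), equating B's and C's payoffs gives q = −6q + 5 ⇒ q = 5/7.

6/7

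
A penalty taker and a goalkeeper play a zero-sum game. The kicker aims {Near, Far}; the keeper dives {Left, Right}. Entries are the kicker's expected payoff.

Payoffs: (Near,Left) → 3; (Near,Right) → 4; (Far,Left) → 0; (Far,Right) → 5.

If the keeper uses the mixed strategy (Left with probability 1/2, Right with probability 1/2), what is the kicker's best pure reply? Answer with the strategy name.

Near

Expected payoff of Near: (1/2)·3 + (1/2)·4 = 7/2.
Expected payoff of Far: (1/2)·0 + (1/2)·5 = 5/2.
The largest is 7/2, so the kicker's best response is Near.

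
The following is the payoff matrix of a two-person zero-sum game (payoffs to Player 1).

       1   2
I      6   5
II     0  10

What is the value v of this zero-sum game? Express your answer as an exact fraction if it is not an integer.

Row minima: I → 5, II → 0; maximin = 5.
Column maxima: 1 → 6, 2 → 10; minimax = 6.
5 ≠ 6, so there is no saddle point; optimal play is mixed.
Let Player 1 play I with probability p. Expected payoff against 1: 6p + 0(1−p) = 6p; against 2: 5p + 10(1−p) = −5p + 10.
Setting these equal: 6p = −5p + 10 ⇒ 11p = 10 ⇒ p = 10/11, and the value is (6)·(10/11) = 60/11.
For Player 2: with q = P(1), equating I's and II's payoffs gives q + 5 = −10q + 10 ⇒ q = 5/11.

60/11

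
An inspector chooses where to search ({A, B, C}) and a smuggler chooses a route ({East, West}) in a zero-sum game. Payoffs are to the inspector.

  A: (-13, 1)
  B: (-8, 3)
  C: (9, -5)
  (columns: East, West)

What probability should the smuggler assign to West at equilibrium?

Row minima: A → -13, B → -8, C → -5; maximin = -5.
Column maxima: East → 9, West → 3; minimax = 3.
-5 ≠ 3, so there is no saddle point; optimal play is mixed.
A is strictly dominated by B, so the inspector never plays it.
On the remaining 2×2 (B, C vs East, West):
Let the inspector play B with probability p. Expected payoff against East: (-8)p + 9(1−p) = −17p + 9; against West: 3p + (-5)(1−p) = 8p − 5.
Setting these equal: −17p + 9 = 8p − 5 ⇒ −25p = -14 ⇒ p = 14/25, and the value is (-17)·(14/25) + 9 = -13/25.
For the smuggler: with q = P(East), equating B's and C's payoffs gives −11q + 3 = 14q − 5 ⇒ q = 8/25.

17/25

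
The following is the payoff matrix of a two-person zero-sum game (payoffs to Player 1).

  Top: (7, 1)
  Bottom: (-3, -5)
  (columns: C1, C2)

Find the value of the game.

Row minima: Top → 1, Bottom → -5; maximin = 1.
Column maxima: C1 → 7, C2 → 1; minimax = 1.
Since maximin = minimax = 1, there is a saddle point and the value is 1.

1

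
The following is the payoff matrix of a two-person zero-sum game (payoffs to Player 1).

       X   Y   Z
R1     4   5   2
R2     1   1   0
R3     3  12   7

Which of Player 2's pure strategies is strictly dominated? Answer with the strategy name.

Z holds Player 1's payoff strictly below Y in every row: 2 < 5, 0 < 1, 7 < 12.
So Y is strictly dominated for Player 2.

Y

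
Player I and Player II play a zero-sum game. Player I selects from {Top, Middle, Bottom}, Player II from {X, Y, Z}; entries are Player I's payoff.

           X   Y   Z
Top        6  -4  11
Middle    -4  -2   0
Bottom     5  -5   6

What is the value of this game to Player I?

Row minima: Top → -4, Middle → -4, Bottom → -5; maximin = -4.
Column maxima: X → 6, Y → -2, Z → 11; minimax = -2.
-4 ≠ -2, so there is no saddle point; optimal play is mixed.
Bottom is strictly dominated by Top, so Player I never plays it.
Z is strictly dominated by X (it gives Player I strictly more in every row), so Player II never plays it.
On the remaining 2×2 (Top, Middle vs X, Y):
Let Player I play Top with probability p. Expected payoff against X: 6p + (-4)(1−p) = 10p − 4; against Y: (-4)p + (-2)(1−p) = −2p − 2.
Setting these equal: 10p − 4 = −2p − 2 ⇒ 12p = 2 ⇒ p = 1/6, and the value is (10)·(1/6) − 4 = -7/3.
For Player II: with q = P(X), equating Top's and Middle's payoffs gives 10q − 4 = −2q − 2 ⇒ q = 1/6.

-7/3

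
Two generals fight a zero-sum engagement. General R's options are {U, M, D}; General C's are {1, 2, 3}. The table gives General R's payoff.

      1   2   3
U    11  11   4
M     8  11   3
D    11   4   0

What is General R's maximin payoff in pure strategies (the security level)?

4

Row minima: U → 4, M → 3, D → 0.
The best of these is 4.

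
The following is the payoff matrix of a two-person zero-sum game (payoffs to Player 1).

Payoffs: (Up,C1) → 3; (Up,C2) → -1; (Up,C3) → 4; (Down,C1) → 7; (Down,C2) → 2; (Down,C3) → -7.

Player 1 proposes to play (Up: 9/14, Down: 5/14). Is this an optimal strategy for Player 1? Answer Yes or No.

Against C1 this mix gives (9/14)·3 + (5/14)·7 = 31/7.
Against C2 this mix gives (9/14)·(-1) + (5/14)·2 = 1/14.
Against C3 this mix gives (9/14)·4 + (5/14)·(-7) = 1/14.
All of Player 2's active replies (C2, C3) yield 1/14, and no column does worse for Player 1. The mix makes Player 2 indifferent and guarantees 1/14, so it is optimal.

Yes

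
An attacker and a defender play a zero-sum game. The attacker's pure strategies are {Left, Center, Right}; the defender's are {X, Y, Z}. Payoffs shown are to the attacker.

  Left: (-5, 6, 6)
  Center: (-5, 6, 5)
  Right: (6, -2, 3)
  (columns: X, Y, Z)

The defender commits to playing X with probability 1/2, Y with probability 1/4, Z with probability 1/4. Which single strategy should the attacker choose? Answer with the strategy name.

Right

Expected payoff of Left: (1/2)·(-5) + (1/4)·6 + (1/4)·6 = 1/2.
Expected payoff of Center: (1/2)·(-5) + (1/4)·6 + (1/4)·5 = 1/4.
Expected payoff of Right: (1/2)·6 + (1/4)·(-2) + (1/4)·3 = 13/4.
The largest is 13/4, so the attacker's best response is Right.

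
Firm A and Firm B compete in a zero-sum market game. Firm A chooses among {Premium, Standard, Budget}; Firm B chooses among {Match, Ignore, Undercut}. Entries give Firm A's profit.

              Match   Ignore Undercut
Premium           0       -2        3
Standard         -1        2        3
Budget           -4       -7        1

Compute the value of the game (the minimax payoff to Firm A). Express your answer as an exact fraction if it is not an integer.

-2/5

Row minima: Premium → -2, Standard → -1, Budget → -7; maximin = -1.
Column maxima: Match → 0, Ignore → 2, Undercut → 3; minimax = 0.
-1 ≠ 0, so there is no saddle point; optimal play is mixed.
Budget is strictly dominated by Premium, so Firm A never plays it.
Undercut is strictly dominated by Match (it gives Firm A strictly more in every row), so Firm B never plays it.
On the remaining 2×2 (Premium, Standard vs Match, Ignore):
Let Firm A play Premium with probability p. Expected payoff against Match: 0p + (-1)(1−p) = p − 1; against Ignore: (-2)p + 2(1−p) = −4p + 2.
Setting these equal: p − 1 = −4p + 2 ⇒ 5p = 3 ⇒ p = 3/5, and the value is (1)·(3/5) − 1 = -2/5.
For Firm B: with q = P(Match), equating Premium's and Standard's payoffs gives 2q − 2 = −3q + 2 ⇒ q = 4/5.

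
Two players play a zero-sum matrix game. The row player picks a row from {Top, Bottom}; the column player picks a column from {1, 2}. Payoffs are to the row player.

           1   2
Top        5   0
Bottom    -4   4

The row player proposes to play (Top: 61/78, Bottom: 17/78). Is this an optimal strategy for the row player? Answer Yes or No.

No

Against 1 this mix gives (61/78)·5 + (17/78)·(-4) = 79/26.
Against 2 this mix gives (61/78)·0 + (17/78)·4 = 34/39.
The column player will play 2, holding the row player to 34/39. Shifting weight toward the row that does better against 2 would raise this floor (the equalizing mix achieves 20/13 against both 2 and 1), so the proposed strategy is not optimal.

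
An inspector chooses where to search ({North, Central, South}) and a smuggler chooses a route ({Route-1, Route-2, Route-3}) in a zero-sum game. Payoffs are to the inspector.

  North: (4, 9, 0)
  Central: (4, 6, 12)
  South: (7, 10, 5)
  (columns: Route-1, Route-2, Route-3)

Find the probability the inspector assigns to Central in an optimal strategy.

Row minima: North → 0, Central → 4, South → 5; maximin = 5.
Column maxima: Route-1 → 7, Route-2 → 10, Route-3 → 12; minimax = 7.
5 ≠ 7, so there is no saddle point; optimal play is mixed.
North is strictly dominated by South, so the inspector never plays it.
Route-2 is strictly dominated by Route-1 (it gives the inspector strictly more in every row), so the smuggler never plays it.
On the remaining 2×2 (Central, South vs Route-1, Route-3):
Let the inspector play Central with probability p. Expected payoff against Route-1: 4p + 7(1−p) = −3p + 7; against Route-3: 12p + 5(1−p) = 7p + 5.
Setting these equal: −3p + 7 = 7p + 5 ⇒ −10p = -2 ⇒ p = 1/5, and the value is (-3)·(1/5) + 7 = 32/5.
For the smuggler: with q = P(Route-1), equating Central's and South's payoffs gives −8q + 12 = 2q + 5 ⇒ q = 7/10.

1/5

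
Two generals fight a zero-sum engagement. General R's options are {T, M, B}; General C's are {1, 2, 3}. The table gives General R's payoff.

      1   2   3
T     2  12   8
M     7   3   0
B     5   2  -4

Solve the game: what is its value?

Row minima: T → 2, M → 0, B → -4; maximin = 2.
Column maxima: 1 → 7, 2 → 12, 3 → 8; minimax = 7.
2 ≠ 7, so there is no saddle point; optimal play is mixed.
B is strictly dominated by M, so General R never plays it.
2 is strictly dominated by 3 (it gives General R strictly more in every row), so General C never plays it.
On the remaining 2×2 (T, M vs 1, 3):
Let General R play T with probability p. Expected payoff against 1: 2p + 7(1−p) = −5p + 7; against 3: 8p + 0(1−p) = 8p.
Setting these equal: −5p + 7 = 8p ⇒ −13p = -7 ⇒ p = 7/13, and the value is (-5)·(7/13) + 7 = 56/13.
For General C: with q = P(1), equating T's and M's payoffs gives −6q + 8 = 7q ⇒ q = 8/13.

56/13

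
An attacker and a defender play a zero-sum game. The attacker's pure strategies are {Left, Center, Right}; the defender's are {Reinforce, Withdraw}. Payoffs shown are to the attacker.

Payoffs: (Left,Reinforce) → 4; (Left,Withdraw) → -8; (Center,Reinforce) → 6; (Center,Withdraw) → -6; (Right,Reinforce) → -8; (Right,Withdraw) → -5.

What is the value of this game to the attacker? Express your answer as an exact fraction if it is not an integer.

-26/5

Row minima: Left → -8, Center → -6, Right → -8; maximin = -6.
Column maxima: Reinforce → 6, Withdraw → -5; minimax = -5.
-6 ≠ -5, so there is no saddle point; optimal play is mixed.
Left is strictly dominated by Center, so the attacker never plays it.
On the remaining 2×2 (Center, Right vs Reinforce, Withdraw):
Let the attacker play Center with probability p. Expected payoff against Reinforce: 6p + (-8)(1−p) = 14p − 8; against Withdraw: (-6)p + (-5)(1−p) = −p − 5.
Setting these equal: 14p − 8 = −p − 5 ⇒ 15p = 3 ⇒ p = 1/5, and the value is (14)·(1/5) − 8 = -26/5.
For the defender: with q = P(Reinforce), equating Center's and Right's payoffs gives 12q − 6 = −3q − 5 ⇒ q = 1/15.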